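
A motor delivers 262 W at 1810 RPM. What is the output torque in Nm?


omega = 1810 * 2*pi/60 = 189.5428 rad/s
tau = P / omega = 262 / 189.5428
= 1.3823 Nm


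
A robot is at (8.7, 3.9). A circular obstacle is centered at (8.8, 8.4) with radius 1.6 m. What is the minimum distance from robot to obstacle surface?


center_dist = sqrt((8.7-8.8)^2 + (3.9-8.4)^2)
= sqrt(0.01 + 20.25)
= 4.5011
min_dist = center_dist - radius = 4.5011 - 1.6 = 2.9011 m


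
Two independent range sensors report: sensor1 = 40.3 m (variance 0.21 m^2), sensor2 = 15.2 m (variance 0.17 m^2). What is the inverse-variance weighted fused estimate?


w1 = (1/var1) / (1/var1 + 1/var2)
   = 4.7619 / (4.7619 + 5.8824) = 0.4474
w2 = 1 - w1 = 0.5526
fused = w1*s1 + w2*s2 = 18.0289 + 8.4
= 26.4289 m


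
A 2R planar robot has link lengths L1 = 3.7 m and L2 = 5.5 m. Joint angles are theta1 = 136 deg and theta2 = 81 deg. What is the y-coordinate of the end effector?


Convert angles to radians: theta1 = 2.3736, theta2 = 1.4137
y = L1*sin(theta1) + L2*sin(theta1+theta2)
y = 2.5702 + -3.31
y = -0.7397


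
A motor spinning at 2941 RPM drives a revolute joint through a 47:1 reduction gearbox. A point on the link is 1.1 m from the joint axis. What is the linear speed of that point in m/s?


omega_motor = 2941 * 2*pi/60 = 307.9808 rad/s
omega_joint = omega_motor / 47 = 6.5528 rad/s
v = omega_joint * r = 6.5528 * 1.1
= 7.2081 m/s


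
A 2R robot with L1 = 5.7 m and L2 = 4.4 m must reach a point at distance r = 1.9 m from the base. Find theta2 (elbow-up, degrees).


cos(theta2) = (r^2 - L1^2 - L2^2) / (2*L1*L2)
cos(theta2) = (3.61 - 32.49 - 19.36) / 50.16
cos(theta2) = -0.961722
theta2 = 164.0961 degrees


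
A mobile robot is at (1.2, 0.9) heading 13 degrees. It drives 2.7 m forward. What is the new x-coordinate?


x_new = x0 + d*cos(theta)
= 1.2 + 2.7*cos(13)
= 1.2 + 2.6308
= 3.8308


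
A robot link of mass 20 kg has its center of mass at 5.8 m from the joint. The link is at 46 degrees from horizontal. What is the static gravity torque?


tau = m*g*L*cos(angle)
= 20 * 9.81 * 5.8 * cos(46 deg)
= 20 * 9.81 * 5.8 * 0.6947
= 790.4934 Nm


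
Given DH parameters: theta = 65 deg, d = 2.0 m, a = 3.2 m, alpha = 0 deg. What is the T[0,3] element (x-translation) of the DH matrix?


T[0,3] = a * cos(theta)
= 3.2 * cos(65 deg)
= 3.2 * 0.4226
= 1.3524


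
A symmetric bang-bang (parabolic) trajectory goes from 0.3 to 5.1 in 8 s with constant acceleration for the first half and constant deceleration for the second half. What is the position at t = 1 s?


Symmetric rest-to-rest: each phase covers (pf-p0)/2 in time T/2. 0.5*a*(T/2)^2 = (pf-p0)/2 => a = 4*(pf-p0)/T^2
a = 4*(5.1-0.3)/8^2 = 0.3
t = 1 is in the acceleration phase (t <= T/2).
p = p0 + 0.5*a*t^2 = 0.3 + 0.5*0.3*1^2
= 0.45


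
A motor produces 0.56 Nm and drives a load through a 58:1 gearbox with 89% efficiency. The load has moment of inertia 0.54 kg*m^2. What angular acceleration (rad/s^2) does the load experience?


tau_out = tau_motor * N * eta
= 0.56 * 58 * 0.89 = 28.9072 Nm
alpha = tau_out / I = 28.9072 / 0.54
= 53.5319 rad/s^2


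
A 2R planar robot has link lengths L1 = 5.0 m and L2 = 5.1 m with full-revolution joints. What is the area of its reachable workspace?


r_max = L1 + L2 = 10.1 m
r_min = |L1 - L2| = 0.1 m
Area = pi*(r_max^2 - r_min^2)
= pi*(102.01 - 0.01)
= pi * 102.0
= 320.4425 m^2


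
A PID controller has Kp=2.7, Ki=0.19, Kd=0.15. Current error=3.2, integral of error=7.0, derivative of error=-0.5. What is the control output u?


u = Kp*e + Ki*int(e) + Kd*de/dt
= 2.7*3.2 + 0.19*7.0 + 0.15*(-0.5)
= 8.64 + 1.33 + -0.075
= 9.895


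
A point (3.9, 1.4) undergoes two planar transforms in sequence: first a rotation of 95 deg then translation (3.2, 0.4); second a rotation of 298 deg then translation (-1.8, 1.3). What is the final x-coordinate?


After transform 1:
x1 = cos(95)*3.9 - sin(95)*1.4 + 3.2 = 1.4654
y1 = sin(95)*3.9 + cos(95)*1.4 + 0.4 = 4.1631
After transform 2:
x2 = cos(298)*1.4654 - sin(298)*4.1631 + -1.8
= 2.5638


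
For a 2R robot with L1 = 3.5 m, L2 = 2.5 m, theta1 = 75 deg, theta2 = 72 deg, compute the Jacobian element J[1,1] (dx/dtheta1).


J[1,1] = -L1*sin(t1) - L2*sin(t1+t2)
= -3.5*sin(75) - 2.5*sin(147)
= -4.7423


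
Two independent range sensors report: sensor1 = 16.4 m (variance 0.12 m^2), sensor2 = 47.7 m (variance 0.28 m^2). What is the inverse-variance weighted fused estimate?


w1 = (1/var1) / (1/var1 + 1/var2)
   = 8.3333 / (8.3333 + 3.5714) = 0.7
w2 = 1 - w1 = 0.3
fused = w1*s1 + w2*s2 = 11.48 + 14.31
= 25.79 m


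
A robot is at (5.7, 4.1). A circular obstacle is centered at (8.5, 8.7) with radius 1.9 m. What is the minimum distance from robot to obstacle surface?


center_dist = sqrt((5.7-8.5)^2 + (4.1-8.7)^2)
= sqrt(7.84 + 21.16)
= 5.3852
min_dist = center_dist - radius = 5.3852 - 1.9 = 3.4852 m


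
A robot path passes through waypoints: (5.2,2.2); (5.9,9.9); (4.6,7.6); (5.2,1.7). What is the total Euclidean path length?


Segment lengths:
  seg1 = sqrt((0.7)^2 + (7.7)^2) = 7.7318
  seg2 = sqrt((-1.3)^2 + (-2.3)^2) = 2.642
  seg3 = sqrt((0.6)^2 + (-5.9)^2) = 5.9304
Total = 16.3042


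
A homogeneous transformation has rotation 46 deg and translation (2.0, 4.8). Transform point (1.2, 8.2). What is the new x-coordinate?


x' = cos(theta)*px - sin(theta)*py + tx
= 0.6947*1.2 - 0.7193*8.2 + 2.0
= -3.065


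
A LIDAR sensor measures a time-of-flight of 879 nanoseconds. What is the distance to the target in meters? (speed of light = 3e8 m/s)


tof = 879 ns = 8.79e-07 s
dist = c * tof / 2
= 3e8 * 8.79e-07 / 2
= 131.85 m


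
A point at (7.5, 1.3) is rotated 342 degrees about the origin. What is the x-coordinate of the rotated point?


x' = x*cos(theta) - y*sin(theta)
cos(342 deg) = 0.9511, sin(342 deg) = -0.309
x' = 7.5 * 0.9511 - 1.3 * -0.309
= 7.1329 - -0.4017
= 7.5346


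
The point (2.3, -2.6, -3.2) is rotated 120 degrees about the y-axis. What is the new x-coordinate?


Rotation about y-axis: x' = x*cos(theta) + z*sin(theta)
= 2.3 * -0.5 + -3.2 * 0.866
= -3.9213


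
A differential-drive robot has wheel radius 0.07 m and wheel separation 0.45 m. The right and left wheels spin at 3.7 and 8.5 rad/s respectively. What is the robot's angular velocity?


vR = r*wR = 0.07*3.7 = 0.259 m/s
vL = r*wL = 0.07*8.5 = 0.595 m/s
v = (vR+vL)/2 = 0.427 m/s
omega = (vR-vL)/L = -0.7467 rad/s
angular velocity = -0.7467 rad/s


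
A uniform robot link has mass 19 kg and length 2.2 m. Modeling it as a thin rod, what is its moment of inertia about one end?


I = (1/3) * m * L^2
= (1/3) * 19 * 2.2^2
= 0.333333 * 19 * 4.84
= 30.6533 kg*m^2


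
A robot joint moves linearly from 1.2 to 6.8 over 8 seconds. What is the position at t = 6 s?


s = t/T = 6/8 = 0.75
p(t) = p0 + (pf-p0)*s
= 1.2 + (6.8 - 1.2) * 0.75
= 5.4


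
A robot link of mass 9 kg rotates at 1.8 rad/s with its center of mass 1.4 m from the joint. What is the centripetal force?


F = m * omega^2 * r
= 9 * 1.8^2 * 1.4
= 9 * 3.24 * 1.4
= 40.824 N


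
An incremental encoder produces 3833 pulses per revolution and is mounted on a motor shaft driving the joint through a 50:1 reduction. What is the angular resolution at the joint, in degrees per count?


counts per rev = 3833
effective counts at joint = 3833 * 50 = 191650
resolution = 360 / 191650
= 0.0019 deg/count


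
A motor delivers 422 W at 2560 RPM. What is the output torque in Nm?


omega = 2560 * 2*pi/60 = 268.0826 rad/s
tau = P / omega = 422 / 268.0826
= 1.5741 Nm


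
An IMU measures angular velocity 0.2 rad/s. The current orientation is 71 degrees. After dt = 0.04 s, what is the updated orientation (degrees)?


delta_theta = w * dt = 0.2 * 0.04 = 0.008 rad
= 0.4584 deg
theta_new = 71 + 0.4584 = 71.4584 deg


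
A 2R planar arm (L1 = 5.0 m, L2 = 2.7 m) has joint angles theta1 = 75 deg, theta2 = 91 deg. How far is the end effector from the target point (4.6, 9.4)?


End effector via forward kinematics:
x = L1*cos(t1) + L2*cos(t1+t2) = -1.3257
y = L1*sin(t1) + L2*sin(t1+t2) = 5.4828
Distance to target:
d = sqrt((4.6 - -1.3257)^2 + (9.4 - 5.4828)^2)
= sqrt(35.114 + 15.3443)
= 7.1034 m


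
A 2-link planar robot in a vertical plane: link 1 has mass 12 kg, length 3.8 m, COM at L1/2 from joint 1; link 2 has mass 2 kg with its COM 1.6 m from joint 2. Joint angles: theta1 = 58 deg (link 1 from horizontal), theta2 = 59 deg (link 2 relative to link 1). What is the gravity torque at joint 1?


Horizontal distance from joint 1 to link-1 COM:
  x_c1 = (L1/2)*cos(t1) = 1.9 * 0.5299 = 1.0068 m
Horizontal distance from joint 1 to link-2 COM:
  x_c2 = L1*cos(t1) + Lc2*cos(t1+t2)
       = 3.8*0.5299 + 1.6*-0.454 = 1.2873 m
tau1 = m1*g*x_c1 + m2*g*x_c2
     = 12*9.81*1.0068 + 2*9.81*1.2873
     = 118.526 + 25.257
     = 143.783 Nm


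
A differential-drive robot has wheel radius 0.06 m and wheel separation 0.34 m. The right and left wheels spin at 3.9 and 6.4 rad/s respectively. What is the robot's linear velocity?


vR = r*wR = 0.06*3.9 = 0.234 m/s
vL = r*wL = 0.06*6.4 = 0.384 m/s
v = (vR+vL)/2 = 0.309 m/s
omega = (vR-vL)/L = -0.4412 rad/s
linear velocity = 0.309 m/s


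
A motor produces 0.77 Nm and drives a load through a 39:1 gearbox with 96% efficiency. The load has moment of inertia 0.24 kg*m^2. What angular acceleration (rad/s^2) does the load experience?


tau_out = tau_motor * N * eta
= 0.77 * 39 * 0.96 = 28.8288 Nm
alpha = tau_out / I = 28.8288 / 0.24
= 120.12 rad/s^2


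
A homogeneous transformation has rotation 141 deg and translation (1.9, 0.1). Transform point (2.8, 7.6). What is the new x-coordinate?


x' = cos(theta)*px - sin(theta)*py + tx
= -0.7771*2.8 - 0.6293*7.6 + 1.9
= -5.0588


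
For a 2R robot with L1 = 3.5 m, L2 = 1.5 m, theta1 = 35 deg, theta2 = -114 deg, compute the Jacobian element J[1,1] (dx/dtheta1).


J[1,1] = -L1*sin(t1) - L2*sin(t1+t2)
= -3.5*sin(35) - 1.5*sin(-79)
= -0.5351


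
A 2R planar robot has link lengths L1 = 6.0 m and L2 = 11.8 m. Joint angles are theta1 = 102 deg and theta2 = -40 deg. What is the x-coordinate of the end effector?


Convert angles to radians: theta1 = 1.7802, theta2 = -0.6981
x = L1*cos(theta1) + L2*cos(theta1+theta2)
x = -1.2475 + 5.5398
x = 4.2923


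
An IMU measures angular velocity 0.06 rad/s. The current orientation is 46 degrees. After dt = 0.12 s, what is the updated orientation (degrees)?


delta_theta = w * dt = 0.06 * 0.12 = 0.0072 rad
= 0.4125 deg
theta_new = 46 + 0.4125 = 46.4125 deg


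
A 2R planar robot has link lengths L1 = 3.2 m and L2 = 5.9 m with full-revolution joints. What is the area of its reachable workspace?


r_max = L1 + L2 = 9.1 m
r_min = |L1 - L2| = 2.7 m
Area = pi*(r_max^2 - r_min^2)
= pi*(82.81 - 7.29)
= pi * 75.52
= 237.2531 m^2


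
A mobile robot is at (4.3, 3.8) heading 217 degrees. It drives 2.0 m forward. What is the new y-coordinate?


y_new = y0 + d*sin(theta)
= 3.8 + 2.0*sin(217)
= 3.8 + -1.2036
= 2.5964


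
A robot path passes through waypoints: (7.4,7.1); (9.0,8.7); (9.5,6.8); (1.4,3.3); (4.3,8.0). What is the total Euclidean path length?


Segment lengths:
  seg1 = sqrt((1.6)^2 + (1.6)^2) = 2.2627
  seg2 = sqrt((0.5)^2 + (-1.9)^2) = 1.9647
  seg3 = sqrt((-8.1)^2 + (-3.5)^2) = 8.8238
  seg4 = sqrt((2.9)^2 + (4.7)^2) = 5.5227
Total = 18.5739


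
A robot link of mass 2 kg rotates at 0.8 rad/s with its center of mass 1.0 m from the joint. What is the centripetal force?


F = m * omega^2 * r
= 2 * 0.8^2 * 1.0
= 2 * 0.64 * 1.0
= 1.28 N


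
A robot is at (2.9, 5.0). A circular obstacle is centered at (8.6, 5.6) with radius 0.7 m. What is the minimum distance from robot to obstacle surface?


center_dist = sqrt((2.9-8.6)^2 + (5.0-5.6)^2)
= sqrt(32.49 + 0.36)
= 5.7315
min_dist = center_dist - radius = 5.7315 - 0.7 = 5.0315 m


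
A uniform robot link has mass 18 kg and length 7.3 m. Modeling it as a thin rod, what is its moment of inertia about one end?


I = (1/3) * m * L^2
= (1/3) * 18 * 7.3^2
= 0.333333 * 18 * 53.29
= 319.74 kg*m^2


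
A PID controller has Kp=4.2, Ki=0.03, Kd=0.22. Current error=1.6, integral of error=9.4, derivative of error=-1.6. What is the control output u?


u = Kp*e + Ki*int(e) + Kd*de/dt
= 4.2*1.6 + 0.03*9.4 + 0.22*(-1.6)
= 6.72 + 0.282 + -0.352
= 6.65


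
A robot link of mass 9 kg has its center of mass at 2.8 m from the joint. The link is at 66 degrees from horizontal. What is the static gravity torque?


tau = m*g*L*cos(angle)
= 9 * 9.81 * 2.8 * cos(66 deg)
= 9 * 9.81 * 2.8 * 0.4067
= 100.5502 Nm


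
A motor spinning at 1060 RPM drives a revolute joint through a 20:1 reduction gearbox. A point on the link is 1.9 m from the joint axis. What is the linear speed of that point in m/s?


omega_motor = 1060 * 2*pi/60 = 111.0029 rad/s
omega_joint = omega_motor / 20 = 5.5501 rad/s
v = omega_joint * r = 5.5501 * 1.9
= 10.5453 m/s


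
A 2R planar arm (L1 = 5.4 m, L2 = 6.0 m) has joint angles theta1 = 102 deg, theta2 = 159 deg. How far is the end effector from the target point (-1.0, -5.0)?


End effector via forward kinematics:
x = L1*cos(t1) + L2*cos(t1+t2) = -2.0613
y = L1*sin(t1) + L2*sin(t1+t2) = -0.6441
Distance to target:
d = sqrt((-1.0 - -2.0613)^2 + (-5.0 - -0.6441)^2)
= sqrt(1.1264 + 18.9736)
= 4.4833 m


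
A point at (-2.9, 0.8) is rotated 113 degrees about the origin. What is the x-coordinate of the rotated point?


x' = x*cos(theta) - y*sin(theta)
cos(113 deg) = -0.3907, sin(113 deg) = 0.9205
x' = -2.9 * -0.3907 - 0.8 * 0.9205
= 1.1331 - 0.7364
= 0.3967


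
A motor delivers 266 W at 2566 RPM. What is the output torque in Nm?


omega = 2566 * 2*pi/60 = 268.7109 rad/s
tau = P / omega = 266 / 268.7109
= 0.9899 Nm


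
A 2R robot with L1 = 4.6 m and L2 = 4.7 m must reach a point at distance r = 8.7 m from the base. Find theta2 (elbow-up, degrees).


cos(theta2) = (r^2 - L1^2 - L2^2) / (2*L1*L2)
cos(theta2) = (75.69 - 21.16 - 22.09) / 43.24
cos(theta2) = 0.750231
theta2 = 41.3896 degrees


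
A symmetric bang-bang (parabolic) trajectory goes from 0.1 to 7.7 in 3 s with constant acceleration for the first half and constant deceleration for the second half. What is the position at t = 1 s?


Symmetric rest-to-rest: each phase covers (pf-p0)/2 in time T/2. 0.5*a*(T/2)^2 = (pf-p0)/2 => a = 4*(pf-p0)/T^2
a = 4*(7.7-0.1)/3^2 = 3.3778
t = 1 is in the acceleration phase (t <= T/2).
p = p0 + 0.5*a*t^2 = 0.1 + 0.5*3.3778*1^2
= 1.7889


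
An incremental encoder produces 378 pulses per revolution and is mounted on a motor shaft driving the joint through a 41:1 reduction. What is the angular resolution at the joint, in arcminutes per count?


counts per rev = 378
effective counts at joint = 378 * 41 = 15498
resolution = 360*60 / 15498
= 1.3937 arcmin/count


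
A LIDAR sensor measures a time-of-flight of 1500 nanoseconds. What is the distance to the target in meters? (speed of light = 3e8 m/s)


tof = 1500 ns = 1.5e-06 s
dist = c * tof / 2
= 3e8 * 1.5e-06 / 2
= 225.0 m


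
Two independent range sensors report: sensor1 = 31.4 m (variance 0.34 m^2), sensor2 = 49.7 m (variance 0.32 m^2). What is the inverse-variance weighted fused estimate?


w1 = (1/var1) / (1/var1 + 1/var2)
   = 2.9412 / (2.9412 + 3.125) = 0.4848
w2 = 1 - w1 = 0.5152
fused = w1*s1 + w2*s2 = 15.2242 + 25.603
= 40.8273 m


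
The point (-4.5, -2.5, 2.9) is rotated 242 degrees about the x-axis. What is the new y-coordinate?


Rotation about x-axis: y' = y*cos(theta) - z*sin(theta)
= -2.5 * -0.4695 - 2.9 * -0.8829
= 3.7342


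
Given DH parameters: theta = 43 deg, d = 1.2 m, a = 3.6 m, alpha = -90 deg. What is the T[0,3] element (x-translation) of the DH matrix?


T[0,3] = a * cos(theta)
= 3.6 * cos(43 deg)
= 3.6 * 0.7314
= 2.6329


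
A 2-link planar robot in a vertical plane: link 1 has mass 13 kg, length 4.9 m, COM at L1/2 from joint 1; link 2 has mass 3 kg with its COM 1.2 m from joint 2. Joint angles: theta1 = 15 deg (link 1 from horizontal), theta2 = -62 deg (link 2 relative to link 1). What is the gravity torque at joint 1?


Horizontal distance from joint 1 to link-1 COM:
  x_c1 = (L1/2)*cos(t1) = 2.45 * 0.9659 = 2.3665 m
Horizontal distance from joint 1 to link-2 COM:
  x_c2 = L1*cos(t1) + Lc2*cos(t1+t2)
       = 4.9*0.9659 + 1.2*0.682 = 5.5514 m
tau1 = m1*g*x_c1 + m2*g*x_c2
     = 13*9.81*2.3665 + 3*9.81*5.5514
     = 301.8021 + 163.3787
     = 465.1808 Nm


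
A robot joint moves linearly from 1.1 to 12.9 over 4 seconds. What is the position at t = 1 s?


s = t/T = 1/4 = 0.25
p(t) = p0 + (pf-p0)*s
= 1.1 + (12.9 - 1.1) * 0.25
= 4.05


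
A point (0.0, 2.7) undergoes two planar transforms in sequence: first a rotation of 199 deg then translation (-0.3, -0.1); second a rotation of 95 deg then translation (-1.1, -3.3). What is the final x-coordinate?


After transform 1:
x1 = cos(199)*0.0 - sin(199)*2.7 + -0.3 = 0.579
y1 = sin(199)*0.0 + cos(199)*2.7 + -0.1 = -2.6529
After transform 2:
x2 = cos(95)*0.579 - sin(95)*-2.6529 + -1.1
= 1.4923


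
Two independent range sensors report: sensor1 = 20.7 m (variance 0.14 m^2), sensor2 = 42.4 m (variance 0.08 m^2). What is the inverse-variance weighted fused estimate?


w1 = (1/var1) / (1/var1 + 1/var2)
   = 7.1429 / (7.1429 + 12.5) = 0.3636
w2 = 1 - w1 = 0.6364
fused = w1*s1 + w2*s2 = 7.5273 + 26.9818
= 34.5091 m


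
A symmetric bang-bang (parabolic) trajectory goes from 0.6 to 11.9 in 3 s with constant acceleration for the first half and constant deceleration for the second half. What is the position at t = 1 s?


Symmetric rest-to-rest: each phase covers (pf-p0)/2 in time T/2. 0.5*a*(T/2)^2 = (pf-p0)/2 => a = 4*(pf-p0)/T^2
a = 4*(11.9-0.6)/3^2 = 5.0222
t = 1 is in the acceleration phase (t <= T/2).
p = p0 + 0.5*a*t^2 = 0.6 + 0.5*5.0222*1^2
= 3.1111


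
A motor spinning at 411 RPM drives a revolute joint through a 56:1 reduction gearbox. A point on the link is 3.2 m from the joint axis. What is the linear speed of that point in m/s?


omega_motor = 411 * 2*pi/60 = 43.0398 rad/s
omega_joint = omega_motor / 56 = 0.7686 rad/s
v = omega_joint * r = 0.7686 * 3.2
= 2.4594 m/s


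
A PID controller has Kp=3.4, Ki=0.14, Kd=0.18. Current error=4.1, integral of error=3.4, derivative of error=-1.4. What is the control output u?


u = Kp*e + Ki*int(e) + Kd*de/dt
= 3.4*4.1 + 0.14*3.4 + 0.18*(-1.4)
= 13.94 + 0.476 + -0.252
= 14.164


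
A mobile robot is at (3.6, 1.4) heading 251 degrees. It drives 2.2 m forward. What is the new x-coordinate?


x_new = x0 + d*cos(theta)
= 3.6 + 2.2*cos(251)
= 3.6 + -0.7162
= 2.8838


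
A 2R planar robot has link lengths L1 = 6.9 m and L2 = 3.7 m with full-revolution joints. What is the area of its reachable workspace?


r_max = L1 + L2 = 10.6 m
r_min = |L1 - L2| = 3.2 m
Area = pi*(r_max^2 - r_min^2)
= pi*(112.36 - 10.24)
= pi * 102.12
= 320.8194 m^2


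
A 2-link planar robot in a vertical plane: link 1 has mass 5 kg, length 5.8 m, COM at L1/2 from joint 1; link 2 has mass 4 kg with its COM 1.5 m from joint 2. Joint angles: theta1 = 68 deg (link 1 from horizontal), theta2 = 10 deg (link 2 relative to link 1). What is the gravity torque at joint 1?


Horizontal distance from joint 1 to link-1 COM:
  x_c1 = (L1/2)*cos(t1) = 2.9 * 0.3746 = 1.0864 m
Horizontal distance from joint 1 to link-2 COM:
  x_c2 = L1*cos(t1) + Lc2*cos(t1+t2)
       = 5.8*0.3746 + 1.5*0.2079 = 2.4846 m
tau1 = m1*g*x_c1 + m2*g*x_c2
     = 5*9.81*1.0864 + 4*9.81*2.4846
     = 53.2859 + 97.4951
     = 150.7811 Nm


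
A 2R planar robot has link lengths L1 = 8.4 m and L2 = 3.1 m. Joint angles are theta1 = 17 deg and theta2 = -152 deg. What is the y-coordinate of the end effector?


Convert angles to radians: theta1 = 0.2967, theta2 = -2.6529
y = L1*sin(theta1) + L2*sin(theta1+theta2)
y = 2.4559 + -2.192
y = 0.2639


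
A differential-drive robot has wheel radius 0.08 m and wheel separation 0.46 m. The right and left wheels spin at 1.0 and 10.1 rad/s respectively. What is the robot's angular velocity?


vR = r*wR = 0.08*1.0 = 0.08 m/s
vL = r*wL = 0.08*10.1 = 0.808 m/s
v = (vR+vL)/2 = 0.444 m/s
omega = (vR-vL)/L = -1.5826 rad/s
angular velocity = -1.5826 rad/s


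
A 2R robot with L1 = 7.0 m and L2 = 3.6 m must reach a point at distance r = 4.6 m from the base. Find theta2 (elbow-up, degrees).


cos(theta2) = (r^2 - L1^2 - L2^2) / (2*L1*L2)
cos(theta2) = (21.16 - 49.0 - 12.96) / 50.4
cos(theta2) = -0.809524
theta2 = 144.0494 degrees


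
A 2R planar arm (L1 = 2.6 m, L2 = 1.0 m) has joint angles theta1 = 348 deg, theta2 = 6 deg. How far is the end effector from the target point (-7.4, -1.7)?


End effector via forward kinematics:
x = L1*cos(t1) + L2*cos(t1+t2) = 3.5377
y = L1*sin(t1) + L2*sin(t1+t2) = -0.6451
Distance to target:
d = sqrt((-7.4 - 3.5377)^2 + (-1.7 - -0.6451)^2)
= sqrt(119.6334 + 1.1128)
= 10.9885 m


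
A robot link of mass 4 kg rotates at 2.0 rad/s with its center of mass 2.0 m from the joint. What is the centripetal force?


F = m * omega^2 * r
= 4 * 2.0^2 * 2.0
= 4 * 4.0 * 2.0
= 32.0 N


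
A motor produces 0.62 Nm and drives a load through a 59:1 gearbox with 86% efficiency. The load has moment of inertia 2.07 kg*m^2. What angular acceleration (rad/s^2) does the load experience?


tau_out = tau_motor * N * eta
= 0.62 * 59 * 0.86 = 31.4588 Nm
alpha = tau_out / I = 31.4588 / 2.07
= 15.1975 rad/s^2


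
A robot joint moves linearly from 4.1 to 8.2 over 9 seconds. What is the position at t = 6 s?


s = t/T = 6/9 = 0.6667
p(t) = p0 + (pf-p0)*s
= 4.1 + (8.2 - 4.1) * 0.6667
= 6.8333


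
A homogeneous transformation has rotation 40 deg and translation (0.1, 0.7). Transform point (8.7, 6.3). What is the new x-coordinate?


x' = cos(theta)*px - sin(theta)*py + tx
= 0.766*8.7 - 0.6428*6.3 + 0.1
= 2.715


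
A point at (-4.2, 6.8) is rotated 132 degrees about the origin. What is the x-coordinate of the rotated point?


x' = x*cos(theta) - y*sin(theta)
cos(132 deg) = -0.6691, sin(132 deg) = 0.7431
x' = -4.2 * -0.6691 - 6.8 * 0.7431
= 2.8103 - 5.0534
= -2.243


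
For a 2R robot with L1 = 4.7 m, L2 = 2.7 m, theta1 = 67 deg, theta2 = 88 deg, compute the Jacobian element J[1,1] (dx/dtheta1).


J[1,1] = -L1*sin(t1) - L2*sin(t1+t2)
= -4.7*sin(67) - 2.7*sin(155)
= -5.4674


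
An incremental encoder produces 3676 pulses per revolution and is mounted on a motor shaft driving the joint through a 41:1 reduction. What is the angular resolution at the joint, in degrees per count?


counts per rev = 3676
effective counts at joint = 3676 * 41 = 150716
resolution = 360 / 150716
= 0.0024 deg/count


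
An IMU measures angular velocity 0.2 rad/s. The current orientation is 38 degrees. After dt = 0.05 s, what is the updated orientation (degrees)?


delta_theta = w * dt = 0.2 * 0.05 = 0.01 rad
= 0.573 deg
theta_new = 38 + 0.573 = 38.573 deg


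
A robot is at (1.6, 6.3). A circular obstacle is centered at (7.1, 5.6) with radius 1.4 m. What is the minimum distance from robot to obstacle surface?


center_dist = sqrt((1.6-7.1)^2 + (6.3-5.6)^2)
= sqrt(30.25 + 0.49)
= 5.5444
min_dist = center_dist - radius = 5.5444 - 1.4 = 4.1444 m


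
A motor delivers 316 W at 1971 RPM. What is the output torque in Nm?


omega = 1971 * 2*pi/60 = 206.4026 rad/s
tau = P / omega = 316 / 206.4026
= 1.531 Nm


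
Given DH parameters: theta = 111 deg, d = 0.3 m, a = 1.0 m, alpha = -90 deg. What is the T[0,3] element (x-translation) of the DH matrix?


T[0,3] = a * cos(theta)
= 1.0 * cos(111 deg)
= 1.0 * -0.3584
= -0.3584


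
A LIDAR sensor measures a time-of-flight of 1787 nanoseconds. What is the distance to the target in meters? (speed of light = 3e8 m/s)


tof = 1787 ns = 1.787e-06 s
dist = c * tof / 2
= 3e8 * 1.787e-06 / 2
= 268.05 m


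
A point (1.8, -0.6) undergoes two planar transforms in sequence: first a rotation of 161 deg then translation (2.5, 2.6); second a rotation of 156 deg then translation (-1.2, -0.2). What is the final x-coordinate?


After transform 1:
x1 = cos(161)*1.8 - sin(161)*-0.6 + 2.5 = 0.9934
y1 = sin(161)*1.8 + cos(161)*-0.6 + 2.6 = 3.7533
After transform 2:
x2 = cos(156)*0.9934 - sin(156)*3.7533 + -1.2
= -3.6341


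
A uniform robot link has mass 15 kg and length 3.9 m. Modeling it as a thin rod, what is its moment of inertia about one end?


I = (1/3) * m * L^2
= (1/3) * 15 * 3.9^2
= 0.333333 * 15 * 15.21
= 76.05 kg*m^2


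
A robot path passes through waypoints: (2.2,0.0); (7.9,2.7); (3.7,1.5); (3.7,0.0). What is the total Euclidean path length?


Segment lengths:
  seg1 = sqrt((5.7)^2 + (2.7)^2) = 6.3071
  seg2 = sqrt((-4.2)^2 + (-1.2)^2) = 4.3681
  seg3 = sqrt((0.0)^2 + (-1.5)^2) = 1.5
Total = 12.1752


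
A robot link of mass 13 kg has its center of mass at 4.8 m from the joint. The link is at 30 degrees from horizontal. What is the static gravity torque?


tau = m*g*L*cos(angle)
= 13 * 9.81 * 4.8 * cos(30 deg)
= 13 * 9.81 * 4.8 * 0.866
= 530.1323 Nm


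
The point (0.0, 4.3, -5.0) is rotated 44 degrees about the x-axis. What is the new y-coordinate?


Rotation about x-axis: y' = y*cos(theta) - z*sin(theta)
= 4.3 * 0.7193 - -5.0 * 0.6947
= 6.5665


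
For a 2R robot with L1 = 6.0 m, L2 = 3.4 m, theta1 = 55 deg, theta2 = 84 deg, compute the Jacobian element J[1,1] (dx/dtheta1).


J[1,1] = -L1*sin(t1) - L2*sin(t1+t2)
= -6.0*sin(55) - 3.4*sin(139)
= -7.1455


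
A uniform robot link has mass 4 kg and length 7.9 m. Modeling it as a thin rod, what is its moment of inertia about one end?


I = (1/3) * m * L^2
= (1/3) * 4 * 7.9^2
= 0.333333 * 4 * 62.41
= 83.2133 kg*m^2


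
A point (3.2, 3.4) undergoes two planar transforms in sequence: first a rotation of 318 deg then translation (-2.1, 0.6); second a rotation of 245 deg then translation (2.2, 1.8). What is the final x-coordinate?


After transform 1:
x1 = cos(318)*3.2 - sin(318)*3.4 + -2.1 = 2.5531
y1 = sin(318)*3.2 + cos(318)*3.4 + 0.6 = 0.9855
After transform 2:
x2 = cos(245)*2.5531 - sin(245)*0.9855 + 2.2
= 2.0142


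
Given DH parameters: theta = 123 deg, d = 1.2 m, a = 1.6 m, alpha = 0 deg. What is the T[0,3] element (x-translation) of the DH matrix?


T[0,3] = a * cos(theta)
= 1.6 * cos(123 deg)
= 1.6 * -0.5446
= -0.8714


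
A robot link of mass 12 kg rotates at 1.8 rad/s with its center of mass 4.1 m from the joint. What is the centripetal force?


F = m * omega^2 * r
= 12 * 1.8^2 * 4.1
= 12 * 3.24 * 4.1
= 159.408 N


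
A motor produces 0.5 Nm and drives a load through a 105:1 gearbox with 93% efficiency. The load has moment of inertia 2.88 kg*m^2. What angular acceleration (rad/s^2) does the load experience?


tau_out = tau_motor * N * eta
= 0.5 * 105 * 0.93 = 48.825 Nm
alpha = tau_out / I = 48.825 / 2.88
= 16.9531 rad/s^2


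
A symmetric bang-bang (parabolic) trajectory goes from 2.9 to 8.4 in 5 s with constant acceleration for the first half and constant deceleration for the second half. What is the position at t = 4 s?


Symmetric rest-to-rest: each phase covers (pf-p0)/2 in time T/2. 0.5*a*(T/2)^2 = (pf-p0)/2 => a = 4*(pf-p0)/T^2
a = 4*(8.4-2.9)/5^2 = 0.88
t = 4 is in the deceleration phase (t > T/2).
p = pf - 0.5*a*(T-t)^2 = 8.4 - 0.5*0.88*1^2
= 7.96


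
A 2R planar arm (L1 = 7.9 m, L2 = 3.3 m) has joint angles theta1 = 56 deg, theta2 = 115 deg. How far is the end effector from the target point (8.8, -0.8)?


End effector via forward kinematics:
x = L1*cos(t1) + L2*cos(t1+t2) = 1.1583
y = L1*sin(t1) + L2*sin(t1+t2) = 7.0656
Distance to target:
d = sqrt((8.8 - 1.1583)^2 + (-0.8 - 7.0656)^2)
= sqrt(58.3963 + 61.8681)
= 10.9665 m


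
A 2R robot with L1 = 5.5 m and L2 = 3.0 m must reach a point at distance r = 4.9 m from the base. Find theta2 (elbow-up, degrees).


cos(theta2) = (r^2 - L1^2 - L2^2) / (2*L1*L2)
cos(theta2) = (24.01 - 30.25 - 9.0) / 33.0
cos(theta2) = -0.461818
theta2 = 117.5045 degrees


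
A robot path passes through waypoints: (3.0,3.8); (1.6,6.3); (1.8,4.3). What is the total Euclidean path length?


Segment lengths:
  seg1 = sqrt((-1.4)^2 + (2.5)^2) = 2.8653
  seg2 = sqrt((0.2)^2 + (-2.0)^2) = 2.01
Total = 4.8753


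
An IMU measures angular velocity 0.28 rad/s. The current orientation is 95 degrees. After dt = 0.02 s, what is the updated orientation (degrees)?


delta_theta = w * dt = 0.28 * 0.02 = 0.0056 rad
= 0.3209 deg
theta_new = 95 + 0.3209 = 95.3209 deg


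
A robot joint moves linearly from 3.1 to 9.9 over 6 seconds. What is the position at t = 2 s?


s = t/T = 2/6 = 0.3333
p(t) = p0 + (pf-p0)*s
= 3.1 + (9.9 - 3.1) * 0.3333
= 5.3667


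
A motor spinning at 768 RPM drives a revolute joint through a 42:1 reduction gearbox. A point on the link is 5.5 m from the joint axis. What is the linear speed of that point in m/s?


omega_motor = 768 * 2*pi/60 = 80.4248 rad/s
omega_joint = omega_motor / 42 = 1.9149 rad/s
v = omega_joint * r = 1.9149 * 5.5
= 10.5318 m/s


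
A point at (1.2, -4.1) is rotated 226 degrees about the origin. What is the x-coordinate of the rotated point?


x' = x*cos(theta) - y*sin(theta)
cos(226 deg) = -0.6947, sin(226 deg) = -0.7193
x' = 1.2 * -0.6947 - -4.1 * -0.7193
= -0.8336 - 2.9493
= -3.7829


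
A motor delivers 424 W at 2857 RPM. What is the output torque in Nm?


omega = 2857 * 2*pi/60 = 299.1843 rad/s
tau = P / omega = 424 / 299.1843
= 1.4172 Nm


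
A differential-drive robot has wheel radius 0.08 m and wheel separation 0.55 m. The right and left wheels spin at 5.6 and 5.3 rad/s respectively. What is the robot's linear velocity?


vR = r*wR = 0.08*5.6 = 0.448 m/s
vL = r*wL = 0.08*5.3 = 0.424 m/s
v = (vR+vL)/2 = 0.436 m/s
omega = (vR-vL)/L = 0.0436 rad/s
linear velocity = 0.436 m/s


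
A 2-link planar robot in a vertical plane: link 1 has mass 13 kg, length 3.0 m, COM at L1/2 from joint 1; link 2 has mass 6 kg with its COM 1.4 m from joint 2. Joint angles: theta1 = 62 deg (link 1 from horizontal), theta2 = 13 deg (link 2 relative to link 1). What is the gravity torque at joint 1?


Horizontal distance from joint 1 to link-1 COM:
  x_c1 = (L1/2)*cos(t1) = 1.5 * 0.4695 = 0.7042 m
Horizontal distance from joint 1 to link-2 COM:
  x_c2 = L1*cos(t1) + Lc2*cos(t1+t2)
       = 3.0*0.4695 + 1.4*0.2588 = 1.7708 m
tau1 = m1*g*x_c1 + m2*g*x_c2
     = 13*9.81*0.7042 + 6*9.81*1.7708
     = 89.8076 + 104.227
     = 194.0346 Nm


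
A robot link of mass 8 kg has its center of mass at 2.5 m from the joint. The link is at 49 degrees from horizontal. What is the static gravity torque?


tau = m*g*L*cos(angle)
= 8 * 9.81 * 2.5 * cos(49 deg)
= 8 * 9.81 * 2.5 * 0.6561
= 128.7188 Nm


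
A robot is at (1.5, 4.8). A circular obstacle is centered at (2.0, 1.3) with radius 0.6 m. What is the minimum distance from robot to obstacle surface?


center_dist = sqrt((1.5-2.0)^2 + (4.8-1.3)^2)
= sqrt(0.25 + 12.25)
= 3.5355
min_dist = center_dist - radius = 3.5355 - 0.6 = 2.9355 m


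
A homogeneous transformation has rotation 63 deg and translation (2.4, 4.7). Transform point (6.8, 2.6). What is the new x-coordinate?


x' = cos(theta)*px - sin(theta)*py + tx
= 0.454*6.8 - 0.891*2.6 + 2.4
= 3.1705


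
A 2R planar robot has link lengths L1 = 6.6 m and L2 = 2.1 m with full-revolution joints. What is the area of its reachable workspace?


r_max = L1 + L2 = 8.7 m
r_min = |L1 - L2| = 4.5 m
Area = pi*(r_max^2 - r_min^2)
= pi*(75.69 - 20.25)
= pi * 55.44
= 174.1699 m^2


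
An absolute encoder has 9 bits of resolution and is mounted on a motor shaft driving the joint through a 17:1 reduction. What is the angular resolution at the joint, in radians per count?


counts = 2^9 = 512
effective counts at joint = 512 * 17 = 8704
resolution = 2*pi / 8704
= 7.2187e-04 rad/count


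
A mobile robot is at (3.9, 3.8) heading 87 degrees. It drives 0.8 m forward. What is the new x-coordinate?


x_new = x0 + d*cos(theta)
= 3.9 + 0.8*cos(87)
= 3.9 + 0.0419
= 3.9419


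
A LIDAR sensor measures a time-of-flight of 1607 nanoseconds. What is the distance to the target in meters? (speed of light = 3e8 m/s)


tof = 1607 ns = 1.607e-06 s
dist = c * tof / 2
= 3e8 * 1.607e-06 / 2
= 241.05 m


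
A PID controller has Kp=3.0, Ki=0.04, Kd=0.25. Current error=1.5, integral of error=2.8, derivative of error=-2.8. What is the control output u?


u = Kp*e + Ki*int(e) + Kd*de/dt
= 3.0*1.5 + 0.04*2.8 + 0.25*(-2.8)
= 4.5 + 0.112 + -0.7
= 3.912


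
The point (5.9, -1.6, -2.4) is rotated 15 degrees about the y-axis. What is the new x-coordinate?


Rotation about y-axis: x' = x*cos(theta) + z*sin(theta)
= 5.9 * 0.9659 + -2.4 * 0.2588
= 5.0778


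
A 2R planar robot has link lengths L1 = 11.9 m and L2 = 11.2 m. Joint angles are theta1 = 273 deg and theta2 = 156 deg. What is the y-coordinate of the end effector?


Convert angles to radians: theta1 = 4.7647, theta2 = 2.7227
y = L1*sin(theta1) + L2*sin(theta1+theta2)
y = -11.8837 + 10.4561
y = -1.4276


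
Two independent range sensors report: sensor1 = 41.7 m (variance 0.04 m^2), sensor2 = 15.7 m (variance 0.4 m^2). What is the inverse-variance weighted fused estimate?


w1 = (1/var1) / (1/var1 + 1/var2)
   = 25.0 / (25.0 + 2.5) = 0.9091
w2 = 1 - w1 = 0.0909
fused = w1*s1 + w2*s2 = 37.9091 + 1.4273
= 39.3364 m


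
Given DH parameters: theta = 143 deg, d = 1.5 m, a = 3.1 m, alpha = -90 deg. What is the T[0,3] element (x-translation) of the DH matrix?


T[0,3] = a * cos(theta)
= 3.1 * cos(143 deg)
= 3.1 * -0.7986
= -2.4758


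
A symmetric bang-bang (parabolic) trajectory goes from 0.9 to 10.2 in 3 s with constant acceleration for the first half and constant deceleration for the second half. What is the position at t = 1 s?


Symmetric rest-to-rest: each phase covers (pf-p0)/2 in time T/2. 0.5*a*(T/2)^2 = (pf-p0)/2 => a = 4*(pf-p0)/T^2
a = 4*(10.2-0.9)/3^2 = 4.1333
t = 1 is in the acceleration phase (t <= T/2).
p = p0 + 0.5*a*t^2 = 0.9 + 0.5*4.1333*1^2
= 2.9667


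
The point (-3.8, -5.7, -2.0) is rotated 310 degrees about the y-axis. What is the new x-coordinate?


Rotation about y-axis: x' = x*cos(theta) + z*sin(theta)
= -3.8 * 0.6428 + -2.0 * -0.766
= -0.9105


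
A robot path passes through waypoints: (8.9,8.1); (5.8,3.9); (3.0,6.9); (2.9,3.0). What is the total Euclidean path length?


Segment lengths:
  seg1 = sqrt((-3.1)^2 + (-4.2)^2) = 5.2202
  seg2 = sqrt((-2.8)^2 + (3.0)^2) = 4.1037
  seg3 = sqrt((-0.1)^2 + (-3.9)^2) = 3.9013
Total = 13.2251


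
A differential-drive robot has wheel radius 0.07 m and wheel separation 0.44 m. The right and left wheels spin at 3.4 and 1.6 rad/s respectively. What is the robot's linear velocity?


vR = r*wR = 0.07*3.4 = 0.238 m/s
vL = r*wL = 0.07*1.6 = 0.112 m/s
v = (vR+vL)/2 = 0.175 m/s
omega = (vR-vL)/L = 0.2864 rad/s
linear velocity = 0.175 m/s


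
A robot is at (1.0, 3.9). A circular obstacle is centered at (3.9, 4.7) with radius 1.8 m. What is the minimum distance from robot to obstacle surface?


center_dist = sqrt((1.0-3.9)^2 + (3.9-4.7)^2)
= sqrt(8.41 + 0.64)
= 3.0083
min_dist = center_dist - radius = 3.0083 - 1.8 = 1.2083 m


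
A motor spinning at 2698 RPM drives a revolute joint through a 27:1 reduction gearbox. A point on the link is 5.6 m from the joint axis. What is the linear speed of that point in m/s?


omega_motor = 2698 * 2*pi/60 = 282.5339 rad/s
omega_joint = omega_motor / 27 = 10.4642 rad/s
v = omega_joint * r = 10.4642 * 5.6
= 58.5996 m/s


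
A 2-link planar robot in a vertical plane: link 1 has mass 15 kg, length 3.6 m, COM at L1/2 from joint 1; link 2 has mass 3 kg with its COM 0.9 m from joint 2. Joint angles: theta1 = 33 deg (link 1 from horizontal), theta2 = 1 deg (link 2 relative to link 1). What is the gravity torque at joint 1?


Horizontal distance from joint 1 to link-1 COM:
  x_c1 = (L1/2)*cos(t1) = 1.8 * 0.8387 = 1.5096 m
Horizontal distance from joint 1 to link-2 COM:
  x_c2 = L1*cos(t1) + Lc2*cos(t1+t2)
       = 3.6*0.8387 + 0.9*0.829 = 3.7653 m
tau1 = m1*g*x_c1 + m2*g*x_c2
     = 15*9.81*1.5096 + 3*9.81*3.7653
     = 222.1387 + 110.8142
     = 332.9529 Nm


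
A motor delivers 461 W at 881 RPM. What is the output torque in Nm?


omega = 881 * 2*pi/60 = 92.2581 rad/s
tau = P / omega = 461 / 92.2581
= 4.9969 Nm


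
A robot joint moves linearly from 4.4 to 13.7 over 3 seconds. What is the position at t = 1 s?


s = t/T = 1/3 = 0.3333
p(t) = p0 + (pf-p0)*s
= 4.4 + (13.7 - 4.4) * 0.3333
= 7.5


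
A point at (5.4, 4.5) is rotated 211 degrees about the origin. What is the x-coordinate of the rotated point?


x' = x*cos(theta) - y*sin(theta)
cos(211 deg) = -0.8572, sin(211 deg) = -0.515
x' = 5.4 * -0.8572 - 4.5 * -0.515
= -4.6287 - -2.3177
= -2.311


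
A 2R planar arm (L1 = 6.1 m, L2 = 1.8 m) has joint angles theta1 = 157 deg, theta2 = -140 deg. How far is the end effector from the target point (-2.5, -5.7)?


End effector via forward kinematics:
x = L1*cos(t1) + L2*cos(t1+t2) = -3.8937
y = L1*sin(t1) + L2*sin(t1+t2) = 2.9097
Distance to target:
d = sqrt((-2.5 - -3.8937)^2 + (-5.7 - 2.9097)^2)
= sqrt(1.9425 + 74.1274)
= 8.7218 m


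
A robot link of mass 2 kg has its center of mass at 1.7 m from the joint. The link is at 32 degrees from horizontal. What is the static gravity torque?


tau = m*g*L*cos(angle)
= 2 * 9.81 * 1.7 * cos(32 deg)
= 2 * 9.81 * 1.7 * 0.848
= 28.2858 Nm


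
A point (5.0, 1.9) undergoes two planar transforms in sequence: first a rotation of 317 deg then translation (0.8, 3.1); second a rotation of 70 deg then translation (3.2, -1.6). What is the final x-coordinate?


After transform 1:
x1 = cos(317)*5.0 - sin(317)*1.9 + 0.8 = 5.7526
y1 = sin(317)*5.0 + cos(317)*1.9 + 3.1 = 1.0796
After transform 2:
x2 = cos(70)*5.7526 - sin(70)*1.0796 + 3.2
= 4.153


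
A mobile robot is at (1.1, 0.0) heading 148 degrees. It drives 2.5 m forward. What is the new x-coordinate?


x_new = x0 + d*cos(theta)
= 1.1 + 2.5*cos(148)
= 1.1 + -2.1201
= -1.0201


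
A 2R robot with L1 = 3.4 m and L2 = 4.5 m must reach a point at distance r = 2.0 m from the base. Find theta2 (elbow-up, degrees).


cos(theta2) = (r^2 - L1^2 - L2^2) / (2*L1*L2)
cos(theta2) = (4.0 - 11.56 - 20.25) / 30.6
cos(theta2) = -0.908824
theta2 = 155.3433 degrees


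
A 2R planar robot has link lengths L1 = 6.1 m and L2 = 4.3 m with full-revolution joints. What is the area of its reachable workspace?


r_max = L1 + L2 = 10.4 m
r_min = |L1 - L2| = 1.8 m
Area = pi*(r_max^2 - r_min^2)
= pi*(108.16 - 3.24)
= pi * 104.92
= 329.6159 m^2


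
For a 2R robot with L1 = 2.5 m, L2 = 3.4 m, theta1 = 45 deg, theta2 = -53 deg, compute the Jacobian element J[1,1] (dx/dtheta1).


J[1,1] = -L1*sin(t1) - L2*sin(t1+t2)
= -2.5*sin(45) - 3.4*sin(-8)
= -1.2946


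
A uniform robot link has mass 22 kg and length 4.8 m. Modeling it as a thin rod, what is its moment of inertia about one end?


I = (1/3) * m * L^2
= (1/3) * 22 * 4.8^2
= 0.333333 * 22 * 23.04
= 168.96 kg*m^2


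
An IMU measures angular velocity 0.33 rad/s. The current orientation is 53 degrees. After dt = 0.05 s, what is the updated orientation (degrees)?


delta_theta = w * dt = 0.33 * 0.05 = 0.0165 rad
= 0.9454 deg
theta_new = 53 + 0.9454 = 53.9454 deg


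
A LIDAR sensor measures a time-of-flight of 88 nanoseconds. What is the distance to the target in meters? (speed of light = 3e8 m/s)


tof = 88 ns = 8.8e-08 s
dist = c * tof / 2
= 3e8 * 8.8e-08 / 2
= 13.2 m


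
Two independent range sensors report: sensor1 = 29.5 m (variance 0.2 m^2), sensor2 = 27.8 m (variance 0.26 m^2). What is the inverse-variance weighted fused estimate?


w1 = (1/var1) / (1/var1 + 1/var2)
   = 5.0 / (5.0 + 3.8462) = 0.5652
w2 = 1 - w1 = 0.4348
fused = w1*s1 + w2*s2 = 16.6739 + 12.087
= 28.7609 m


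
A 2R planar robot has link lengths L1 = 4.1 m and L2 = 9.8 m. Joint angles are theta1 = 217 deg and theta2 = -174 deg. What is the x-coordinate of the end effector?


Convert angles to radians: theta1 = 3.7874, theta2 = -3.0369
x = L1*cos(theta1) + L2*cos(theta1+theta2)
x = -3.2744 + 7.1673
x = 3.8929
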